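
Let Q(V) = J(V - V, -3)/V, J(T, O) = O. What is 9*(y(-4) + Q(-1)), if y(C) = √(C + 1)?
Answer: 27 + 9*I*√3 ≈ 27.0 + 15.588*I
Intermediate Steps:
Q(V) = -3/V
y(C) = √(1 + C)
9*(y(-4) + Q(-1)) = 9*(√(1 - 4) - 3/(-1)) = 9*(√(-3) - 3*(-1)) = 9*(I*√3 + 3) = 9*(3 + I*√3) = 27 + 9*I*√3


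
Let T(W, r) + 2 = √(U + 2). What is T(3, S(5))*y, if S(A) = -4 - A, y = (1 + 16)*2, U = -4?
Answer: -68 + 34*I*√2 ≈ -68.0 + 48.083*I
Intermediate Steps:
y = 34 (y = 17*2 = 34)
T(W, r) = -2 + I*√2 (T(W, r) = -2 + √(-4 + 2) = -2 + √(-2) = -2 + I*√2)
T(3, S(5))*y = (-2 + I*√2)*34 = -68 + 34*I*√2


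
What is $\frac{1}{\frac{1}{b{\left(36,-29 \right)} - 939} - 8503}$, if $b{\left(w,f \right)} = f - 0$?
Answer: $- \frac{968}{8230905} \approx -0.00011761$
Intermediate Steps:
$b{\left(w,f \right)} = f$ ($b{\left(w,f \right)} = f + 0 = f$)
$\frac{1}{\frac{1}{b{\left(36,-29 \right)} - 939} - 8503} = \frac{1}{\frac{1}{-29 - 939} - 8503} = \frac{1}{\frac{1}{-968} - 8503} = \frac{1}{- \frac{1}{968} - 8503} = \frac{1}{- \frac{8230905}{968}} = - \frac{968}{8230905}$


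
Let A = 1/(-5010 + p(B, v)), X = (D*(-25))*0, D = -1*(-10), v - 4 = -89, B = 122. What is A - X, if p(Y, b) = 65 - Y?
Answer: -1/5067 ≈ -0.00019736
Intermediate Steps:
v = -85 (v = 4 - 89 = -85)
D = 10
X = 0 (X = (10*(-25))*0 = -250*0 = 0)
A = -1/5067 (A = 1/(-5010 + (65 - 1*122)) = 1/(-5010 + (65 - 122)) = 1/(-5010 - 57) = 1/(-5067) = -1/5067 ≈ -0.00019736)
A - X = -1/5067 - 1*0 = -1/5067 + 0 = -1/5067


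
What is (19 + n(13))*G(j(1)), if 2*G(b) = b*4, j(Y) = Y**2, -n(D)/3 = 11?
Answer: -28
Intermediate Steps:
n(D) = -33 (n(D) = -3*11 = -33)
G(b) = 2*b (G(b) = (b*4)/2 = (4*b)/2 = 2*b)
(19 + n(13))*G(j(1)) = (19 - 33)*(2*1**2) = -28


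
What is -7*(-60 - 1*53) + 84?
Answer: 875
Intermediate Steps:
-7*(-60 - 1*53) + 84 = -7*(-60 - 53) + 84 = -7*(-113) + 84 = 791 + 84 = 875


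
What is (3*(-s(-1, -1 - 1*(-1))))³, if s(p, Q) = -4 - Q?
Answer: 1728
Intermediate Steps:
(3*(-s(-1, -1 - 1*(-1))))³ = (3*(-(-4 - (-1 - 1*(-1)))))³ = (3*(-(-4 - (-1 + 1))))³ = (3*(-(-4 - 1*0)))³ = (3*(-(-4 + 0)))³ = (3*(-1*(-4)))³ = (3*4)³ = 12³ = 1728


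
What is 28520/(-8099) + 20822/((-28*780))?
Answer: -4348979/971880 ≈ -4.4748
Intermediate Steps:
28520/(-8099) + 20822/((-28*780)) = 28520*(-1/8099) + 20822/(-21840) = -28520/8099 + 20822*(-1/21840) = -28520/8099 - 10411/10920 = -4348979/971880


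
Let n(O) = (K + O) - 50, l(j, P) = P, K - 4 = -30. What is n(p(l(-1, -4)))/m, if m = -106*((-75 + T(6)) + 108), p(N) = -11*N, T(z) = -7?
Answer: 8/689 ≈ 0.011611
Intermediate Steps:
K = -26 (K = 4 - 30 = -26)
n(O) = -76 + O (n(O) = (-26 + O) - 50 = -76 + O)
m = -2756 (m = -106*((-75 - 7) + 108) = -106*(-82 + 108) = -106*26 = -2756)
n(p(l(-1, -4)))/m = (-76 - 11*(-4))/(-2756) = (-76 + 44)*(-1/2756) = -32*(-1/2756) = 8/689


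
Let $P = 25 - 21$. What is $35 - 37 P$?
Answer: $-113$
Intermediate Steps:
$P = 4$
$35 - 37 P = 35 - 148 = -113$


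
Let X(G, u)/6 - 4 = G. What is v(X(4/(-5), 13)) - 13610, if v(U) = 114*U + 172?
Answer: -56246/5 ≈ -11249.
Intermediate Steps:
X(G, u) = 24 + 6*G
v(U) = 172 + 114*U
v(X(4/(-5), 13)) - 13610 = (172 + 114*(24 + 6*(4/(-5)))) - 13610 = (172 + 114*(24 + 6*(4*(-⅕)))) - 13610 = (172 + 114*(24 + 6*(-⅘))) - 13610 = (172 + 114*(24 - 24/5)) - 13610 = (172 + 114*(96/5)) - 13610 = (172 + 10944/5) - 13610 = 11804/5 - 13610 = -56246/5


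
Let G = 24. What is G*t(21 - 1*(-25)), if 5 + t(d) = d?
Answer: 984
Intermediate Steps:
t(d) = -5 + d
G*t(21 - 1*(-25)) = 24*(-5 + (21 - 1*(-25))) = 24*(-5 + (21 + 25)) = 24*(-5 + 46) = 24*41 = 984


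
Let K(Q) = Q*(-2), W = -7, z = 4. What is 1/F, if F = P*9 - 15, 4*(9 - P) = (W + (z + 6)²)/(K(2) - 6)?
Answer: 40/3477 ≈ 0.011504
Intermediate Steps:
K(Q) = -2*Q
P = 453/40 (P = 9 - (-7 + (4 + 6)²)/(4*(-2*2 - 6)) = 9 - (-7 + 10²)/(4*(-4 - 6)) = 9 - (-7 + 100)/(4*(-10)) = 9 - 93*(-1)/(4*10) = 9 - ¼*(-93/10) = 9 + 93/40 = 453/40 ≈ 11.325)
F = 3477/40 (F = (453/40)*9 - 15 = 4077/40 - 15 = 3477/40 ≈ 86.925)
1/F = 1/(3477/40) = 40/3477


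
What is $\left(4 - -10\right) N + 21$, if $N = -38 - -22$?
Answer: $-203$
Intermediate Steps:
$N = -16$ ($N = -38 + 22 = -16$)
$\left(4 - -10\right) N + 21 = \left(4 - -10\right) \left(-16\right) + 21 = \left(4 + 10\right) \left(-16\right) + 21 = 14 \left(-16\right) + 21 = -224 + 21 = -203$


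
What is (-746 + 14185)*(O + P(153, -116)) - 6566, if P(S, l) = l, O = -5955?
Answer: -81594735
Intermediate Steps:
(-746 + 14185)*(O + P(153, -116)) - 6566 = (-746 + 14185)*(-5955 - 116) - 6566 = 13439*(-6071) - 6566 = -81588169 - 6566 = -81594735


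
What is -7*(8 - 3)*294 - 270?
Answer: -10560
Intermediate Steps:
-7*(8 - 3)*294 - 270 = -7*5*294 - 270 = -35*294 - 270 = -10290 - 270 = -10560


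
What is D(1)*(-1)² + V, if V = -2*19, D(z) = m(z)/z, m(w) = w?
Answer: -37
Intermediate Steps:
D(z) = 1 (D(z) = z/z = 1)
V = -38
D(1)*(-1)² + V = 1*(-1)² - 38 = 1*1 - 38 = 1 - 38 = -37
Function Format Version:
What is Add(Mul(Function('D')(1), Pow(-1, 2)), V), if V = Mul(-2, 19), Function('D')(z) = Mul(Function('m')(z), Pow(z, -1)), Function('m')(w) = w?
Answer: -37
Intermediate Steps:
Function('D')(z) = 1 (Function('D')(z) = Mul(z, Pow(z, -1)) = 1)
V = -38
Add(Mul(Function('D')(1), Pow(-1, 2)), V) = Add(Mul(1, Pow(-1, 2)), -38) = Add(Mul(1, 1), -38) = Add(1, -38) = -37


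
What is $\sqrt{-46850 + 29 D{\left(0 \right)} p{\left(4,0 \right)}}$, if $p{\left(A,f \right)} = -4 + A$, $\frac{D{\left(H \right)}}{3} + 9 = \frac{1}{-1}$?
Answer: $5 i \sqrt{1874} \approx 216.45 i$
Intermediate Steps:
$D{\left(H \right)} = -30$ ($D{\left(H \right)} = -27 + \frac{3}{-1} = -27 + 3 \left(-1\right) = -27 - 3 = -30$)
$\sqrt{-46850 + 29 D{\left(0 \right)} p{\left(4,0 \right)}} = \sqrt{-46850 + 29 \left(-30\right) \left(-4 + 4\right)} = \sqrt{-46850 - 0} = \sqrt{-46850 + 0} = \sqrt{-46850} = 5 i \sqrt{1874}$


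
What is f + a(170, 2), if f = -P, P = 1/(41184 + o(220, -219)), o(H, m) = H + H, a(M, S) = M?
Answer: 7076079/41624 ≈ 170.00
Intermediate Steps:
o(H, m) = 2*H
P = 1/41624 (P = 1/(41184 + 2*220) = 1/(41184 + 440) = 1/41624 ≈ 2.4025e-5)
f = -1/41624 (f = -1*1/41624 = -1/41624 ≈ -2.4025e-5)
f + a(170, 2) = -1/41624 + 170 = 7076079/41624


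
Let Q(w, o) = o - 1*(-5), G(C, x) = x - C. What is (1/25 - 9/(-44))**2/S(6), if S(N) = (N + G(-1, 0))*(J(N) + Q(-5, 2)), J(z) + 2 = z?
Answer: 72361/93170000 ≈ 0.00077666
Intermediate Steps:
J(z) = -2 + z
Q(w, o) = 5 + o (Q(w, o) = o + 5 = 5 + o)
S(N) = (1 + N)*(5 + N) (S(N) = (N + (0 - 1*(-1)))*((-2 + N) + (5 + 2)) = (N + (0 + 1))*((-2 + N) + 7) = (N + 1)*(5 + N) = (1 + N)*(5 + N))
(1/25 - 9/(-44))**2/S(6) = (1/25 - 9/(-44))**2/(5 + 6**2 + 6*6) = (1/25 - 9*(-1/44))**2/(5 + 36 + 36) = (1/25 + 9/44)**2/77 = (269/1100)**2*(1/77) = (72361/1210000)*(1/77) = 72361/93170000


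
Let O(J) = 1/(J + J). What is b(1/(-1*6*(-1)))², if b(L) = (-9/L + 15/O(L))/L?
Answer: 86436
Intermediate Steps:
O(J) = 1/(2*J)
b(L) = (-9/L + 30*L)/L (b(L) = (-9/L + 15/((1/(2*L))))/L = (-9/L + 15*(2*L))/L = (-9/L + 30*L)/L)
b(1/(-1*6*(-1)))² = (30 - 9/(1/(-1*6*(-1)))²)² = (30 - 9/(1/(-6*(-1)))²)² = (30 - 9/(1/6)²)² = (30 - 9/6⁻²)² = (30 - 9*36)² = (30 - 324)² = (-294)² = 86436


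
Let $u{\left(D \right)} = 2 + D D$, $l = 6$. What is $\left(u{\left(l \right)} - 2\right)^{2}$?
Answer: $1296$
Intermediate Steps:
$u{\left(D \right)} = 2 + D^{2}$
$\left(u{\left(l \right)} - 2\right)^{2} = \left(\left(2 + 6^{2}\right) - 2\right)^{2} = \left(\left(2 + 36\right) - 2\right)^{2} = \left(38 - 2\right)^{2} = 36^{2} = 1296$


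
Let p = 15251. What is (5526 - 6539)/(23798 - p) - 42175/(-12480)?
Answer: 23188499/7111104 ≈ 3.2609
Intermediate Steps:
(5526 - 6539)/(23798 - p) - 42175/(-12480) = (5526 - 6539)/(23798 - 1*15251) - 42175/(-12480) = -1013/(23798 - 15251) - 42175*(-1/12480) = -1013/8547 + 8435/2496 = 23188499/7111104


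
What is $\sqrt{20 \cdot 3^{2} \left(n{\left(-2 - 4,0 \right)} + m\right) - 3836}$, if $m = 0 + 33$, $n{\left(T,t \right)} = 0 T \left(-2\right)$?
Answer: $2 \sqrt{526} \approx 45.869$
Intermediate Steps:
$n{\left(T,t \right)} = 0$ ($n{\left(T,t \right)} = 0 \left(-2\right) = 0$)
$m = 33$
$\sqrt{20 \cdot 3^{2} \left(n{\left(-2 - 4,0 \right)} + m\right) - 3836} = \sqrt{20 \cdot 3^{2} \left(0 + 33\right) - 3836} = \sqrt{20 \cdot 9 \cdot 33 - 3836} = \sqrt{180 \cdot 33 - 3836} = \sqrt{5940 - 3836} = \sqrt{2104} = 2 \sqrt{526}$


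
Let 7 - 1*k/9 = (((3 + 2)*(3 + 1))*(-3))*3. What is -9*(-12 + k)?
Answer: -15039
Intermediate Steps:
k = 1683 (k = 63 - 9*((3 + 2)*(3 + 1))*(-3)*3 = 63 - 9*(5*4)*(-3)*3 = 63 - 9*20*(-3)*3 = 63 - (-540)*3 = 63 - 9*(-180) = 63 + 1620 = 1683)
-9*(-12 + k) = -9*(-12 + 1683) = -9*1671 = -15039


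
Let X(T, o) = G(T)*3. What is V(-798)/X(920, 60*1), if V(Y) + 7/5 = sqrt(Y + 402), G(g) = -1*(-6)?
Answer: -7/90 + I*sqrt(11)/3 ≈ -0.077778 + 1.1055*I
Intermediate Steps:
G(g) = 6
V(Y) = -7/5 + sqrt(402 + Y) (V(Y) = -7/5 + sqrt(Y + 402) = -7/5 + sqrt(402 + Y))
X(T, o) = 18 (X(T, o) = 6*3 = 18)
V(-798)/X(920, 60*1) = (-7/5 + sqrt(402 - 798))/18 = (-7/5 + sqrt(-396))*(1/18) = (-7/5 + 6*I*sqrt(11))*(1/18) = -7/90 + I*sqrt(11)/3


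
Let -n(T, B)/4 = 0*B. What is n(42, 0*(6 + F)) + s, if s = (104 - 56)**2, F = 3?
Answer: 2304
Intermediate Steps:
n(T, B) = 0 (n(T, B) = -0*B = -4*0 = 0)
s = 2304 (s = 48**2 = 2304)
n(42, 0*(6 + F)) + s = 0 + 2304 = 2304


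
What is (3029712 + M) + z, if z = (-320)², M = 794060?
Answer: 3926172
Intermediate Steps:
z = 102400
(3029712 + M) + z = (3029712 + 794060) + 102400 = 3823772 + 102400 = 3926172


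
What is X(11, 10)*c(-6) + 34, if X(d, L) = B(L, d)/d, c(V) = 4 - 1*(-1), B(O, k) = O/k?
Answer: 4164/121 ≈ 34.413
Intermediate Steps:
c(V) = 5 (c(V) = 4 + 1 = 5)
X(d, L) = L/d**2 (X(d, L) = (L/d)/d = L/d**2)
X(11, 10)*c(-6) + 34 = (10/11**2)*5 + 34 = (10*(1/121))*5 + 34 = (10/121)*5 + 34 = 50/121 + 34 = 4164/121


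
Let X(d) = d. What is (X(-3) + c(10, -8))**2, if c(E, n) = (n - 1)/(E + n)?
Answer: 225/4 ≈ 56.250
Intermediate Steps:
c(E, n) = (-1 + n)/(E + n)
(X(-3) + c(10, -8))**2 = (-3 + (-1 - 8)/(10 - 8))**2 = (-3 - 9/2)**2 = (-15/2)**2 = 225/4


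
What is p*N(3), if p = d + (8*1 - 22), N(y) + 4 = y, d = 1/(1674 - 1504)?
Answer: 2379/170 ≈ 13.994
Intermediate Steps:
d = 1/170 ≈ 0.0058824
N(y) = -4 + y
p = -2379/170 (p = 1/170 + (8*1 - 22) = 1/170 + (8 - 22) = 1/170 - 14 = -2379/170 ≈ -13.994)
p*N(3) = -2379*(-4 + 3)/170 = -2379/170*(-1) = 2379/170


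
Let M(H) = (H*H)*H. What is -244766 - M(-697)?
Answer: 338364107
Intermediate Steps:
M(H) = H³ (M(H) = H²*H = H³)
-244766 - M(-697) = -244766 - 1*(-697)³ = -244766 - 1*(-338608873) = -244766 + 338608873 = 338364107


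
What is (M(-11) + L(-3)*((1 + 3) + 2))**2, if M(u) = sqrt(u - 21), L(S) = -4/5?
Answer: -224/25 - 192*I*sqrt(2)/5 ≈ -8.96 - 54.306*I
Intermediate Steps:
L(S) = -4/5 (L(S) = -4*1/5 = -4/5)
M(u) = sqrt(-21 + u)
(M(-11) + L(-3)*((1 + 3) + 2))**2 = (sqrt(-21 - 11) - 4*((1 + 3) + 2)/5)**2 = (sqrt(-32) - 4*(4 + 2)/5)**2 = (4*I*sqrt(2) - 4/5*6)**2 = (4*I*sqrt(2) - 24/5)**2 = (-24/5 + 4*I*sqrt(2))**2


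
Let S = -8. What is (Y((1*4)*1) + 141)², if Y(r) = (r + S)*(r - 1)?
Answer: 16641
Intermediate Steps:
Y(r) = (-1 + r)*(-8 + r) (Y(r) = (r - 8)*(r - 1) = (-8 + r)*(-1 + r) = (-1 + r)*(-8 + r))
(Y((1*4)*1) + 141)² = ((8 + ((1*4)*1)² - 9*1*4) + 141)² = ((8 + (4*1)² - 36) + 141)² = ((8 + 4² - 9*4) + 141)² = ((8 + 16 - 36) + 141)² = (-12 + 141)² = 129² = 16641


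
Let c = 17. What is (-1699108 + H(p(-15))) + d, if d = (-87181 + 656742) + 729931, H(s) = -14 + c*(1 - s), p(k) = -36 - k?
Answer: -399256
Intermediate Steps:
H(s) = 3 - 17*s (H(s) = -14 + 17*(1 - s) = -14 + (17 - 17*s) = 3 - 17*s)
d = 1299492 (d = 569561 + 729931 = 1299492)
(-1699108 + H(p(-15))) + d = (-1699108 + (3 - 17*(-36 - 1*(-15)))) + 1299492 = (-1699108 + (3 - 17*(-36 + 15))) + 1299492 = (-1699108 + (3 - 17*(-21))) + 1299492 = (-1699108 + (3 + 357)) + 1299492 = (-1699108 + 360) + 1299492 = -1698748 + 1299492 = -399256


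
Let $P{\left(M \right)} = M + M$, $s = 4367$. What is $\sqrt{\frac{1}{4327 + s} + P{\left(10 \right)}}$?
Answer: $\frac{\sqrt{167969046}}{2898} \approx 4.4722$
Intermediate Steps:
$P{\left(M \right)} = 2 M$
$\sqrt{\frac{1}{4327 + s} + P{\left(10 \right)}} = \sqrt{\frac{1}{4327 + 4367} + 2 \cdot 10} = \sqrt{\frac{1}{8694} + 20} = \sqrt{\frac{173881}{8694}} = \frac{\sqrt{167969046}}{2898}$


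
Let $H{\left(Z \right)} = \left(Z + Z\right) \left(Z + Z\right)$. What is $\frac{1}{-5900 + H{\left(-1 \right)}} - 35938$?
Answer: $- \frac{211890449}{5896} \approx -35938.0$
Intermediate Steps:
$H{\left(Z \right)} = 4 Z^{2}$ ($H{\left(Z \right)} = 2 Z 2 Z = 4 Z^{2}$)
$\frac{1}{-5900 + H{\left(-1 \right)}} - 35938 = \frac{1}{-5900 + 4 \left(-1\right)^{2}} - 35938 = \frac{1}{-5900 + 4 \cdot 1} - 35938 = \frac{1}{-5900 + 4} - 35938 = \frac{1}{-5896} - 35938 = - \frac{1}{5896} - 35938 = - \frac{211890449}{5896}$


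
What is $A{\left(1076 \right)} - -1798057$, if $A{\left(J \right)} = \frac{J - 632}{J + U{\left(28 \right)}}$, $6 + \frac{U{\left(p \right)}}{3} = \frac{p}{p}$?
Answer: $\frac{1907738921}{1061} \approx 1.7981 \cdot 10^{6}$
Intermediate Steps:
$U{\left(p \right)} = -15$ ($U{\left(p \right)} = -18 + 3 \frac{p}{p} = -18 + 3 \cdot 1 = -18 + 3 = -15$)
$A{\left(J \right)} = \frac{-632 + J}{-15 + J}$ ($A{\left(J \right)} = \frac{J - 632}{J - 15} = \frac{-632 + J}{-15 + J}$)
$A{\left(1076 \right)} - -1798057 = \frac{-632 + 1076}{-15 + 1076} - -1798057 = \frac{1}{1061} \cdot 444 + 1798057 = \frac{444}{1061} + 1798057 = \frac{1907738921}{1061}$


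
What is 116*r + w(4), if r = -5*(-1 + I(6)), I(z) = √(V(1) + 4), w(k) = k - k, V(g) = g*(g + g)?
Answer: 580 - 580*√6 ≈ -840.70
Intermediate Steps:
V(g) = 2*g² (V(g) = g*(2*g) = 2*g²)
w(k) = 0
I(z) = √6 (I(z) = √(2*1² + 4) = √(2*1 + 4) = √(2 + 4) = √6)
r = 5 - 5*√6 (r = -5*(-1 + √6) = 5 - 5*√6 ≈ -7.2475)
116*r + w(4) = 116*(5 - 5*√6) + 0 = (580 - 580*√6) + 0 = 580 - 580*√6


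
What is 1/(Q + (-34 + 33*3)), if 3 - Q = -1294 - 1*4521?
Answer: 1/5883 ≈ 0.00016998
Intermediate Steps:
Q = 5818 (Q = 3 - (-1294 - 1*4521) = 3 - (-1294 - 4521) = 3 - 1*(-5815) = 3 + 5815 = 5818)
1/(Q + (-34 + 33*3)) = 1/(5818 + (-34 + 33*3)) = 1/(5818 + (-34 + 99)) = 1/(5818 + 65) = 1/5883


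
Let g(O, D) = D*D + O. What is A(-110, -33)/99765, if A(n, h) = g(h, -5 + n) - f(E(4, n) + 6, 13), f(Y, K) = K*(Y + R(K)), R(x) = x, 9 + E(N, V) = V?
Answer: 14492/99765 ≈ 0.14526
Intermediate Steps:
E(N, V) = -9 + V
g(O, D) = O + D**2 (g(O, D) = D**2 + O = O + D**2)
f(Y, K) = K*(K + Y) (f(Y, K) = K*(Y + K) = K*(K + Y))
A(n, h) = -130 + h + (-5 + n)**2 - 13*n (A(n, h) = (h + (-5 + n)**2) - 13*(13 + ((-9 + n) + 6)) = (h + (-5 + n)**2) - 13*(13 + (-3 + n)) = (h + (-5 + n)**2) - 13*(10 + n) = (h + (-5 + n)**2) - (130 + 13*n) = (h + (-5 + n)**2) + (-130 - 13*n) = -130 + h + (-5 + n)**2 - 13*n)
A(-110, -33)/99765 = (-105 - 33 + (-110)**2 - 23*(-110))/99765 = (-105 - 33 + 12100 + 2530)*(1/99765) = 14492*(1/99765) = 14492/99765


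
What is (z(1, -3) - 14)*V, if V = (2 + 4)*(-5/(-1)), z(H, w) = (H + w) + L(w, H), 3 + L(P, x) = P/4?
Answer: -1185/2 ≈ -592.50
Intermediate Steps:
L(P, x) = -3 + P/4
z(H, w) = -3 + H + 5*w/4 (z(H, w) = (H + w) + (-3 + w/4) = -3 + H + 5*w/4)
V = 30 (V = 6*(-5*(-1)) = 6*5 = 30)
(z(1, -3) - 14)*V = ((-3 + 1 + (5/4)*(-3)) - 14)*30 = ((-3 + 1 - 15/4) - 14)*30 = (-23/4 - 14)*30 = -79/4*30 = -1185/2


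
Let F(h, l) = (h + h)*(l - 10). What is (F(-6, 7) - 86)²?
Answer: 2500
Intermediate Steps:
F(h, l) = 2*h*(-10 + l) (F(h, l) = (2*h)*(-10 + l) = 2*h*(-10 + l))
(F(-6, 7) - 86)² = (2*(-6)*(-10 + 7) - 86)² = (2*(-6)*(-3) - 86)² = (36 - 86)² = (-50)² = 2500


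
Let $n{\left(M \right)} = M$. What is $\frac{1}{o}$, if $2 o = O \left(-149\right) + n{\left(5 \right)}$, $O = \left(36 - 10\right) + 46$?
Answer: $- \frac{2}{10723} \approx -0.00018652$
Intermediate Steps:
$O = 72$ ($O = 26 + 46 = 72$)
$o = - \frac{10723}{2}$ ($o = \frac{72 \left(-149\right) + 5}{2} = \frac{-10728 + 5}{2} = \frac{1}{2} \left(-10723\right) = - \frac{10723}{2} \approx -5361.5$)
$\frac{1}{o} = \frac{1}{- \frac{10723}{2}} = - \frac{2}{10723}$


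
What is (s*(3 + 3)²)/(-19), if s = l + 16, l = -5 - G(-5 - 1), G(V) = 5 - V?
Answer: 0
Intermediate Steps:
l = -16 (l = -5 - (5 - (-5 - 1)) = -5 - (5 - 1*(-6)) = -5 - (5 + 6) = -5 - 1*11 = -5 - 11 = -16)
s = 0 (s = -16 + 16 = 0)
(s*(3 + 3)²)/(-19) = (0*(3 + 3)²)/(-19) = (0*6²)*(-1/19) = (0*36)*(-1/19) = 0*(-1/19) = 0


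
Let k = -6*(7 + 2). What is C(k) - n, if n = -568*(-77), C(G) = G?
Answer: -43790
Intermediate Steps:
k = -54 (k = -6*9 = -54)
n = 43736
C(k) - n = -54 - 1*43736 = -54 - 43736 = -43790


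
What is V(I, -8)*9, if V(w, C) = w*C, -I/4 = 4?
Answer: 1152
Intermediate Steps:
I = -16 (I = -4*4 = -16)
V(w, C) = C*w
V(I, -8)*9 = -8*(-16)*9 = 128*9 = 1152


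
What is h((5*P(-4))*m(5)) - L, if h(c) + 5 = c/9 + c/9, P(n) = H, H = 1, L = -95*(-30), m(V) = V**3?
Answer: -24445/9 ≈ -2716.1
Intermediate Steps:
L = 2850
P(n) = 1
h(c) = -5 + 2*c/9 (h(c) = -5 + (c/9 + c/9) = -5 + 2*c/9)
h((5*P(-4))*m(5)) - L = (-5 + 2*((5*1)*5**3)/9) - 1*2850 = (-5 + 2*(5*125)/9) - 2850 = (-5 + (2/9)*625) - 2850 = (-5 + 1250/9) - 2850 = 1205/9 - 2850 = -24445/9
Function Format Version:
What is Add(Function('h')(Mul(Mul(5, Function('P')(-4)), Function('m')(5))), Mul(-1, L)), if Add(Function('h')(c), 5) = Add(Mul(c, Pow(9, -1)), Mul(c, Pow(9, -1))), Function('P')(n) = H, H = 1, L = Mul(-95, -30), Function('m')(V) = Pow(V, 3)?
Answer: Rational(-24445, 9) ≈ -2716.1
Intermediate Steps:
L = 2850
Function('P')(n) = 1
Function('h')(c) = Add(-5, Mul(Rational(2, 9), c)) (Function('h')(c) = Add(-5, Add(Mul(c, Pow(9, -1)), Mul(c, Pow(9, -1)))) = Add(-5, Add(Mul(c, Rational(1, 9)), Mul(c, Rational(1, 9)))) = Add(-5, Add(Mul(Rational(1, 9), c), Mul(Rational(1, 9), c))) = Add(-5, Mul(Rational(2, 9), c)))
Add(Function('h')(Mul(Mul(5, Function('P')(-4)), Function('m')(5))), Mul(-1, L)) = Add(Add(-5, Mul(Rational(2, 9), Mul(Mul(5, 1), Pow(5, 3)))), Mul(-1, 2850)) = Add(Add(-5, Mul(Rational(2, 9), Mul(5, 125))), -2850) = Add(Add(-5, Mul(Rational(2, 9), 625)), -2850) = Add(Add(-5, Rational(1250, 9)), -2850) = Add(Rational(1205, 9), -2850) = Rational(-24445, 9)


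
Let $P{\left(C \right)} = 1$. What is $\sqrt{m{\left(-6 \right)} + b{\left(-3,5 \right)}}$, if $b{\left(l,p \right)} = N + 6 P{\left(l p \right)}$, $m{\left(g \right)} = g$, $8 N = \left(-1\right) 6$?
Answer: $\frac{i \sqrt{3}}{2} \approx 0.86602 i$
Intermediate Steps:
$N = - \frac{3}{4}$ ($N = \frac{\left(-1\right) 6}{8} = \frac{1}{8} \left(-6\right) = - \frac{3}{4} \approx -0.75$)
$b{\left(l,p \right)} = \frac{21}{4}$ ($b{\left(l,p \right)} = - \frac{3}{4} + 6 \cdot 1 = - \frac{3}{4} + 6 = \frac{21}{4}$)
$\sqrt{m{\left(-6 \right)} + b{\left(-3,5 \right)}} = \sqrt{-6 + \frac{21}{4}} = \sqrt{- \frac{3}{4}} = \frac{i \sqrt{3}}{2}$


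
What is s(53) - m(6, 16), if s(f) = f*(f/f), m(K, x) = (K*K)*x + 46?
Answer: -569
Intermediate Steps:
m(K, x) = 46 + x*K**2 (m(K, x) = K**2*x + 46 = x*K**2 + 46 = 46 + x*K**2)
s(f) = f (s(f) = f*1 = f)
s(53) - m(6, 16) = 53 - (46 + 16*6**2) = 53 - (46 + 16*36) = 53 - (46 + 576) = 53 - 1*622 = 53 - 622 = -569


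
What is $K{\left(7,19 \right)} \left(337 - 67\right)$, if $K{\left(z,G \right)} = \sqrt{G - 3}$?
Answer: $1080$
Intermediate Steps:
$K{\left(z,G \right)} = \sqrt{-3 + G}$
$K{\left(7,19 \right)} \left(337 - 67\right) = \sqrt{-3 + 19} \left(337 - 67\right) = \sqrt{16} \cdot 270 = 4 \cdot 270 = 1080$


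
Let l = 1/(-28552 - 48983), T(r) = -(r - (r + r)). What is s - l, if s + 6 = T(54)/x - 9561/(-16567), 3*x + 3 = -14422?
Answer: -20137967010658/3705846965325 ≈ -5.4341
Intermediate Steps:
x = -14425/3 (x = -1 + (1/3)*(-14422) = -1 - 14422/3 = -14425/3 ≈ -4808.3)
T(r) = r (T(r) = -(r - 2*r) = -(-1)*r = r)
l = -1/77535 (l = 1/(-77535) = -1/77535 ≈ -1.2897e-5)
s = -1298640279/238978975 (s = -6 + (54/(-14425/3) - 9561/(-16567)) = -6 + (54*(-3/14425) - 9561*(-1/16567)) = -6 + (-162/14425 + 9561/16567) = -6 + 135233571/238978975 = -1298640279/238978975 ≈ -5.4341)
s - l = -1298640279/238978975 - 1*(-1/77535) = -1298640279/238978975 + 1/77535 = -20137967010658/3705846965325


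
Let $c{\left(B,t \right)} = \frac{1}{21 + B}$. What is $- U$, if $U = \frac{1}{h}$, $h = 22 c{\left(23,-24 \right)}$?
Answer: $-2$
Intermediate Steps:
$h = \frac{1}{2}$ ($h = \frac{22}{21 + 23} = \frac{22}{44} = 22 \cdot \frac{1}{44} = \frac{1}{2} \approx 0.5$)
$U = 2$ ($U = \frac{1}{\frac{1}{2}} = 2$)
$- U = \left(-1\right) 2 = -2$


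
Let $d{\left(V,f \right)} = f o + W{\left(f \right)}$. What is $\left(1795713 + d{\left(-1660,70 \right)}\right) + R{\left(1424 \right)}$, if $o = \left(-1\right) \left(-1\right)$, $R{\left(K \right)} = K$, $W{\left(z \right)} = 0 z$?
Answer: $1797207$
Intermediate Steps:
$W{\left(z \right)} = 0$
$o = 1$
$d{\left(V,f \right)} = f$ ($d{\left(V,f \right)} = f 1 + 0 = f + 0 = f$)
$\left(1795713 + d{\left(-1660,70 \right)}\right) + R{\left(1424 \right)} = \left(1795713 + 70\right) + 1424 = 1795783 + 1424 = 1797207$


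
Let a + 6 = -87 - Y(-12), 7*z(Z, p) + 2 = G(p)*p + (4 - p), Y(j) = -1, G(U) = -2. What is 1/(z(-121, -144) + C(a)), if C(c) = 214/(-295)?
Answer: 295/18076 ≈ 0.016320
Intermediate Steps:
z(Z, p) = 2/7 - 3*p/7 (z(Z, p) = -2/7 + (-2*p + (4 - p))/7 = -2/7 + (4 - 3*p)/7 = -2/7 + (4/7 - 3*p/7) = 2/7 - 3*p/7)
a = -92 (a = -6 + (-87 - 1*(-1)) = -6 + (-87 + 1) = -6 - 86 = -92)
C(c) = -214/295 (C(c) = 214*(-1/295) = -214/295)
1/(z(-121, -144) + C(a)) = 1/((2/7 - 3/7*(-144)) - 214/295) = 1/((2/7 + 432/7) - 214/295) = 1/(62 - 214/295) = 1/(18076/295) = 295/18076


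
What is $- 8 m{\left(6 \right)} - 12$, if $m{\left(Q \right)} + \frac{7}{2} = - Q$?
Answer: $64$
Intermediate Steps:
$m{\left(Q \right)} = - \frac{7}{2} - Q$
$- 8 m{\left(6 \right)} - 12 = - 8 \left(- \frac{7}{2} - 6\right) - 12 = \left(-8\right) \left(- \frac{19}{2}\right) - 12 = 76 - 12 = 64$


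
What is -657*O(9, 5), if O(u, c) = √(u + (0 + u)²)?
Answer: -1971*√10 ≈ -6232.9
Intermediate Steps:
O(u, c) = √(u + u²)
-657*O(9, 5) = -657*3*√(1 + 9) = -657*3*√10 = -1971*√10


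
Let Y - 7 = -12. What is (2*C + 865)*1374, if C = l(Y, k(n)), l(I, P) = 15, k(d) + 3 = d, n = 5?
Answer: 1229730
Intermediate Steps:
Y = -5 (Y = 7 - 12 = -5)
k(d) = -3 + d
C = 15
(2*C + 865)*1374 = (2*15 + 865)*1374 = (30 + 865)*1374 = 895*1374 = 1229730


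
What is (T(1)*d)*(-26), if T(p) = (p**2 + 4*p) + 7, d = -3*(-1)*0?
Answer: 0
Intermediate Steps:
d = 0 (d = 3*0 = 0)
T(p) = 7 + p**2 + 4*p
(T(1)*d)*(-26) = ((7 + 1**2 + 4*1)*0)*(-26) = ((7 + 1 + 4)*0)*(-26) = (12*0)*(-26) = 0*(-26) = 0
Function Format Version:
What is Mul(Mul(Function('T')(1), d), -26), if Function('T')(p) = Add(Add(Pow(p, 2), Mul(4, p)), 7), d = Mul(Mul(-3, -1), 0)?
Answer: 0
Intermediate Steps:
d = 0 (d = Mul(3, 0) = 0)
Function('T')(p) = Add(7, Pow(p, 2), Mul(4, p))
Mul(Mul(Function('T')(1), d), -26) = Mul(Mul(Add(7, Pow(1, 2), Mul(4, 1)), 0), -26) = Mul(Mul(Add(7, 1, 4), 0), -26) = Mul(Mul(12, 0), -26) = Mul(0, -26) = 0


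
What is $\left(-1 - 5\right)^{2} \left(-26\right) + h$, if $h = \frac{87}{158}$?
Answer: $- \frac{147801}{158} \approx -935.45$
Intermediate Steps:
$h = \frac{87}{158}$ ($h = 87 \cdot \frac{1}{158} = \frac{87}{158} \approx 0.55063$)
$\left(-1 - 5\right)^{2} \left(-26\right) + h = \left(-1 - 5\right)^{2} \left(-26\right) + \frac{87}{158} = \left(-6\right)^{2} \left(-26\right) + \frac{87}{158} = 36 \left(-26\right) + \frac{87}{158} = -936 + \frac{87}{158} = - \frac{147801}{158}$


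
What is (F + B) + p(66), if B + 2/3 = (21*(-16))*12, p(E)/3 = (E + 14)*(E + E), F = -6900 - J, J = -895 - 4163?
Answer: 77416/3 ≈ 25805.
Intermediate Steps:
J = -5058
F = -1842 (F = -6900 - 1*(-5058) = -6900 + 5058 = -1842)
p(E) = 6*E*(14 + E) (p(E) = 3*((E + 14)*(E + E)) = 3*((14 + E)*(2*E)) = 3*(2*E*(14 + E)) = 6*E*(14 + E))
B = -12098/3 (B = -⅔ + (21*(-16))*12 = -⅔ - 336*12 = -⅔ - 4032 = -12098/3 ≈ -4032.7)
(F + B) + p(66) = (-1842 - 12098/3) + 6*66*(14 + 66) = -17624/3 + 6*66*80 = -17624/3 + 31680 = 77416/3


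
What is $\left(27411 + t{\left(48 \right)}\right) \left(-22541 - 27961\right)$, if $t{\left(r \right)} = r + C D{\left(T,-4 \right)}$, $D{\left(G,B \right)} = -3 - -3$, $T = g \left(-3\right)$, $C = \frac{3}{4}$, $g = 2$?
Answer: $-1386734418$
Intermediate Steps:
$C = \frac{3}{4}$ ($C = 3 \cdot \frac{1}{4} = \frac{3}{4} \approx 0.75$)
$T = -6$ ($T = 2 \left(-3\right) = -6$)
$D{\left(G,B \right)} = 0$ ($D{\left(G,B \right)} = -3 + 3 = 0$)
$t{\left(r \right)} = r$ ($t{\left(r \right)} = r + \frac{3}{4} \cdot 0 = r + 0 = r$)
$\left(27411 + t{\left(48 \right)}\right) \left(-22541 - 27961\right) = \left(27411 + 48\right) \left(-22541 - 27961\right) = 27459 \left(-50502\right) = -1386734418$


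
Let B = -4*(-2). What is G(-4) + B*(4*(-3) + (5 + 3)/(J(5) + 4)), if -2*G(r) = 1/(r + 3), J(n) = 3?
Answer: -1209/14 ≈ -86.357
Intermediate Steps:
G(r) = -1/(2*(3 + r)) (G(r) = -1/(2*(r + 3)) = -1/(2*(3 + r)))
B = 8
G(-4) + B*(4*(-3) + (5 + 3)/(J(5) + 4)) = -1/(6 + 2*(-4)) + 8*(4*(-3) + (5 + 3)/(3 + 4)) = -1/(6 - 8) + 8*(-12 + 8/7) = -1/(-2) + 8*(-12 + 8*(⅐)) = -1*(-½) + 8*(-12 + 8/7) = ½ + 8*(-76/7) = ½ - 608/7 = -1209/14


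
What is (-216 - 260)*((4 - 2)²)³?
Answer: -30464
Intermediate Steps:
(-216 - 260)*((4 - 2)²)³ = -476*(2²)³ = -476*4³ = -476*64 = -30464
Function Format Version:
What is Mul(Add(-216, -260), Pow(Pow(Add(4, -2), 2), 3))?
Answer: -30464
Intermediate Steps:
Mul(Add(-216, -260), Pow(Pow(Add(4, -2), 2), 3)) = Mul(-476, Pow(Pow(2, 2), 3)) = Mul(-476, Pow(4, 3)) = Mul(-476, 64) = -30464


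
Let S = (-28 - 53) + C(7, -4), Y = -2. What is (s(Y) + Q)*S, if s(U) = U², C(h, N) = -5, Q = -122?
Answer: 10148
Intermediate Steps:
S = -86 (S = (-28 - 53) - 5 = -81 - 5 = -86)
(s(Y) + Q)*S = ((-2)² - 122)*(-86) = (4 - 122)*(-86) = -118*(-86) = 10148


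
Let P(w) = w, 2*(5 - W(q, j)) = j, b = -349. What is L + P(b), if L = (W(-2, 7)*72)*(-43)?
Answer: -4993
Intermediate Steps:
W(q, j) = 5 - j/2
L = -4644 (L = ((5 - 1/2*7)*72)*(-43) = ((5 - 7/2)*72)*(-43) = ((3/2)*72)*(-43) = 108*(-43) = -4644)
L + P(b) = -4644 - 349 = -4993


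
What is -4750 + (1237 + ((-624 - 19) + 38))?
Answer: -4118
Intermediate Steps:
-4750 + (1237 + ((-624 - 19) + 38)) = -4750 + (1237 + (-643 + 38)) = -4750 + (1237 - 605) = -4750 + 632 = -4118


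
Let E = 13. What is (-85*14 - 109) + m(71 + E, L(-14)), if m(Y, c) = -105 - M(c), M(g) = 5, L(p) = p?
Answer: -1409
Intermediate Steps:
m(Y, c) = -110 (m(Y, c) = -105 - 1*5 = -105 - 5 = -110)
(-85*14 - 109) + m(71 + E, L(-14)) = (-85*14 - 109) - 110 = (-1190 - 109) - 110 = -1299 - 110 = -1409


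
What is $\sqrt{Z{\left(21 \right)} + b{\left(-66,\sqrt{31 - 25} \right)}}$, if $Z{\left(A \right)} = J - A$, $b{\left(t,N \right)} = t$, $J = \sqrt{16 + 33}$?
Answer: $4 i \sqrt{5} \approx 8.9443 i$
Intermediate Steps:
$J = 7$ ($J = \sqrt{49} = 7$)
$Z{\left(A \right)} = 7 - A$
$\sqrt{Z{\left(21 \right)} + b{\left(-66,\sqrt{31 - 25} \right)}} = \sqrt{\left(7 - 21\right) - 66} = \sqrt{-14 - 66} = \sqrt{-80} = 4 i \sqrt{5}$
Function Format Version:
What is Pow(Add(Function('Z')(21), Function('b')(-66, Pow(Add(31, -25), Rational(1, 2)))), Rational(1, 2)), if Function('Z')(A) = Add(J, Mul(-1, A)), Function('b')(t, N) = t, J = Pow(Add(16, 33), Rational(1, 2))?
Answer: Mul(4, I, Pow(5, Rational(1, 2))) ≈ Mul(8.9443, I)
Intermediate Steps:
J = 7 (J = Pow(49, Rational(1, 2)) = 7)
Function('Z')(A) = Add(7, Mul(-1, A))
Pow(Add(Function('Z')(21), Function('b')(-66, Pow(Add(31, -25), Rational(1, 2)))), Rational(1, 2)) = Pow(Add(Add(7, Mul(-1, 21)), -66), Rational(1, 2)) = Pow(Add(Add(7, -21), -66), Rational(1, 2)) = Pow(Add(-14, -66), Rational(1, 2)) = Pow(-80, Rational(1, 2)) = Mul(4, I, Pow(5, Rational(1, 2)))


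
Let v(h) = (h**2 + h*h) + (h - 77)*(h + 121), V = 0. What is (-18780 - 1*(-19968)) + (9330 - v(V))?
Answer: 19835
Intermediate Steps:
v(h) = 2*h**2 + (-77 + h)*(121 + h) (v(h) = (h**2 + h**2) + (-77 + h)*(121 + h) = 2*h**2 + (-77 + h)*(121 + h))
(-18780 - 1*(-19968)) + (9330 - v(V)) = (-18780 - 1*(-19968)) + (9330 - (-9317 + 3*0**2 + 44*0)) = (-18780 + 19968) + (9330 - (-9317 + 3*0 + 0)) = 1188 + (9330 - (-9317 + 0 + 0)) = 1188 + (9330 - 1*(-9317)) = 1188 + (9330 + 9317) = 1188 + 18647 = 19835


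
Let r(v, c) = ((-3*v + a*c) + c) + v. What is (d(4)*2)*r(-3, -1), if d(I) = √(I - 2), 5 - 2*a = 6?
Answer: 11*√2 ≈ 15.556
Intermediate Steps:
a = -½ (a = 5/2 - ½*6 = 5/2 - 3 = -½ ≈ -0.50000)
d(I) = √(-2 + I)
r(v, c) = c/2 - 2*v (r(v, c) = ((-3*v - c/2) + c) + v = (c/2 - 3*v) + v = c/2 - 2*v)
(d(4)*2)*r(-3, -1) = (√(-2 + 4)*2)*((½)*(-1) - 2*(-3)) = (√2*2)*(-½ + 6) = (2*√2)*(11/2) = 11*√2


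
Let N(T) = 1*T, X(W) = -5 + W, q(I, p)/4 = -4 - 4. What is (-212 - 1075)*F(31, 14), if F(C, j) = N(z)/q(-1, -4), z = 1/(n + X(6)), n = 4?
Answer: 1287/160 ≈ 8.0437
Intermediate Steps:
q(I, p) = -32 (q(I, p) = 4*(-4 - 4) = 4*(-8) = -32)
z = ⅕ (z = 1/(4 + (-5 + 6)) = 1/(4 + 1) = 1/5 = ⅕ ≈ 0.20000)
N(T) = T
F(C, j) = -1/160 (F(C, j) = (⅕)/(-32) = (⅕)*(-1/32) = -1/160)
(-212 - 1075)*F(31, 14) = (-212 - 1075)*(-1/160) = -1287*(-1/160) = 1287/160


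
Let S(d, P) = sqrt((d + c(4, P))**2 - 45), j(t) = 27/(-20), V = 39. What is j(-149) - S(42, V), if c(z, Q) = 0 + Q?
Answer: -27/20 - 6*sqrt(181) ≈ -82.072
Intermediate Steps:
c(z, Q) = Q
j(t) = -27/20 (j(t) = 27*(-1/20) = -27/20)
S(d, P) = sqrt(-45 + (P + d)**2) (S(d, P) = sqrt((d + P)**2 - 45) = sqrt((P + d)**2 - 45) = sqrt(-45 + (P + d)**2))
j(-149) - S(42, V) = -27/20 - sqrt(-45 + (39 + 42)**2) = -27/20 - sqrt(-45 + 81**2) = -27/20 - sqrt(-45 + 6561) = -27/20 - sqrt(6516) = -27/20 - 6*sqrt(181)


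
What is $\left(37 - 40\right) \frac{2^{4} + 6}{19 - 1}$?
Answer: $- \frac{11}{3} \approx -3.6667$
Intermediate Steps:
$\left(37 - 40\right) \frac{2^{4} + 6}{19 - 1} = - 3 \frac{16 + 6}{18} = - 3 \cdot 22 \cdot \frac{1}{18} = \left(-3\right) \frac{11}{9} = - \frac{11}{3}$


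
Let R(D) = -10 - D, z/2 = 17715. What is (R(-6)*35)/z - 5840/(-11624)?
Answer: 2566048/5147979 ≈ 0.49846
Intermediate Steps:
z = 35430 (z = 2*17715 = 35430)
(R(-6)*35)/z - 5840/(-11624) = ((-10 - 1*(-6))*35)/35430 - 5840/(-11624) = ((-10 + 6)*35)*(1/35430) - 5840*(-1/11624) = -4*35*(1/35430) + 730/1453 = -140*1/35430 + 730/1453 = -14/3543 + 730/1453 = 2566048/5147979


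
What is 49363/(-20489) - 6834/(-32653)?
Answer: -1471828213/669027317 ≈ -2.2000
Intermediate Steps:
49363/(-20489) - 6834/(-32653) = 49363*(-1/20489) - 6834*(-1/32653) = -49363/20489 + 6834/32653 = -1471828213/669027317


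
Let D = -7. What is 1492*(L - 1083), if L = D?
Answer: -1626280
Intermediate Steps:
L = -7
1492*(L - 1083) = 1492*(-7 - 1083) = 1492*(-1090) = -1626280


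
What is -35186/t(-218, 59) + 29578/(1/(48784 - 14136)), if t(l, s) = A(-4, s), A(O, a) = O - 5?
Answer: 9223402082/9 ≈ 1.0248e+9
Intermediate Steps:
A(O, a) = -5 + O
t(l, s) = -9 (t(l, s) = -5 - 4 = -9)
-35186/t(-218, 59) + 29578/(1/(48784 - 14136)) = -35186/(-9) + 29578/(1/(48784 - 14136)) = -35186*(-⅑) + 29578/(1/34648) = 35186/9 + 29578/(1/34648) = 35186/9 + 29578*34648 = 35186/9 + 1024818544 = 9223402082/9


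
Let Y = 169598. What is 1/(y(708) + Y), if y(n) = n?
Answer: 1/170306 ≈ 5.8718e-6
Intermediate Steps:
1/(y(708) + Y) = 1/(708 + 169598) = 1/170306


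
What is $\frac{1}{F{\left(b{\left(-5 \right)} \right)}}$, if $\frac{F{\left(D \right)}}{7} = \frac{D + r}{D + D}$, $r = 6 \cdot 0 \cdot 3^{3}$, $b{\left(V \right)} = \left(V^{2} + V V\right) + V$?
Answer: $\frac{2}{7} \approx 0.28571$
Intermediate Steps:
$b{\left(V \right)} = V + 2 V^{2}$ ($b{\left(V \right)} = \left(V^{2} + V^{2}\right) + V = 2 V^{2} + V = V + 2 V^{2}$)
$r = 0$ ($r = 0 \cdot 27 = 0$)
$F{\left(D \right)} = \frac{7}{2}$ ($F{\left(D \right)} = 7 \frac{D + 0}{D + D} = 7 \frac{D}{2 D} = 7 D \frac{1}{2 D} = 7 \cdot \frac{1}{2} = \frac{7}{2}$)
$\frac{1}{F{\left(b{\left(-5 \right)} \right)}} = \frac{1}{\frac{7}{2}} = \frac{2}{7}$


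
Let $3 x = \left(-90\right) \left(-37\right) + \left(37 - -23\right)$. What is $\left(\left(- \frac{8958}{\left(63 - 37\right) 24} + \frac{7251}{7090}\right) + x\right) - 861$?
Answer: $\frac{94259287}{368680} \approx 255.67$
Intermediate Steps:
$x = 1130$ ($x = \frac{\left(-90\right) \left(-37\right) + \left(37 - -23\right)}{3} = \frac{3330 + \left(37 + 23\right)}{3} = \frac{3330 + 60}{3} = \frac{1}{3} \cdot 3390 = 1130$)
$\left(\left(- \frac{8958}{\left(63 - 37\right) 24} + \frac{7251}{7090}\right) + x\right) - 861 = \left(\left(- \frac{8958}{\left(63 - 37\right) 24} + \frac{7251}{7090}\right) + 1130\right) - 861 = \left(\left(- \frac{8958}{26 \cdot 24} + 7251 \cdot \frac{1}{7090}\right) + 1130\right) - 861 = \left(\left(- \frac{8958}{624} + \frac{7251}{7090}\right) + 1130\right) - 861 = \left(\left(\left(-8958\right) \frac{1}{624} + \frac{7251}{7090}\right) + 1130\right) - 861 = \left(\left(- \frac{1493}{104} + \frac{7251}{7090}\right) + 1130\right) - 861 = \left(- \frac{4915633}{368680} + 1130\right) - 861 = \frac{411692767}{368680} - 861 = \frac{94259287}{368680}$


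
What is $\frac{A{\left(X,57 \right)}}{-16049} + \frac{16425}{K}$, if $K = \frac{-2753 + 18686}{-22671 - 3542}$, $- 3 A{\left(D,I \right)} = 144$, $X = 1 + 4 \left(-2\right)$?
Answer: $- \frac{2303290837647}{85236239} \approx -27022.0$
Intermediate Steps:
$X = -7$ ($X = 1 - 8 = -7$)
$A{\left(D,I \right)} = -48$ ($A{\left(D,I \right)} = \left(- \frac{1}{3}\right) 144 = -48$)
$K = - \frac{15933}{26213}$ ($K = \frac{15933}{-26213} = 15933 \left(- \frac{1}{26213}\right) = - \frac{15933}{26213} \approx -0.60783$)
$\frac{A{\left(X,57 \right)}}{-16049} + \frac{16425}{K} = - \frac{48}{-16049} + \frac{16425}{- \frac{15933}{26213}} = \left(-48\right) \left(- \frac{1}{16049}\right) + 16425 \left(- \frac{26213}{15933}\right) = \frac{48}{16049} - \frac{143516175}{5311} = - \frac{2303290837647}{85236239}$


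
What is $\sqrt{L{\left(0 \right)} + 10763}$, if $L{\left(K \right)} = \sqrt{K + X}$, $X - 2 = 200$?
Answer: $\sqrt{10763 + \sqrt{202}} \approx 103.81$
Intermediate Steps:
$X = 202$ ($X = 2 + 200 = 202$)
$L{\left(K \right)} = \sqrt{202 + K}$ ($L{\left(K \right)} = \sqrt{K + 202} = \sqrt{202 + K}$)
$\sqrt{L{\left(0 \right)} + 10763} = \sqrt{\sqrt{202 + 0} + 10763} = \sqrt{\sqrt{202} + 10763} = \sqrt{10763 + \sqrt{202}}$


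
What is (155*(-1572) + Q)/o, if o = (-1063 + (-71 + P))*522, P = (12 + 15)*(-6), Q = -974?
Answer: 122317/338256 ≈ 0.36161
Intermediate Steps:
P = -162 (P = 27*(-6) = -162)
o = -676512 (o = (-1063 + (-71 - 162))*522 = (-1063 - 233)*522 = -1296*522 = -676512)
(155*(-1572) + Q)/o = (155*(-1572) - 974)/(-676512) = (-243660 - 974)*(-1/676512) = -244634*(-1/676512) = 122317/338256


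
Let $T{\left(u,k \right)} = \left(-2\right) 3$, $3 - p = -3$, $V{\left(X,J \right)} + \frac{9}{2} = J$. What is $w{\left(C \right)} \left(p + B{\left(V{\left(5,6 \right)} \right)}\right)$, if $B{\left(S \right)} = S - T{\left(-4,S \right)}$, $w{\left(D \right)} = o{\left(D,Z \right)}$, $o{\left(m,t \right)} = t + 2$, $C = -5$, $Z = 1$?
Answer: $\frac{81}{2} \approx 40.5$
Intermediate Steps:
$V{\left(X,J \right)} = - \frac{9}{2} + J$
$p = 6$ ($p = 3 - -3 = 3 + 3 = 6$)
$T{\left(u,k \right)} = -6$
$o{\left(m,t \right)} = 2 + t$
$w{\left(D \right)} = 3$ ($w{\left(D \right)} = 2 + 1 = 3$)
$B{\left(S \right)} = 6 + S$ ($B{\left(S \right)} = S - -6 = S + 6 = 6 + S$)
$w{\left(C \right)} \left(p + B{\left(V{\left(5,6 \right)} \right)}\right) = 3 \left(6 + \left(6 + \left(- \frac{9}{2} + 6\right)\right)\right) = 3 \left(6 + \left(6 + \frac{3}{2}\right)\right) = 3 \left(6 + \frac{15}{2}\right) = 3 \cdot \frac{27}{2} = \frac{81}{2}$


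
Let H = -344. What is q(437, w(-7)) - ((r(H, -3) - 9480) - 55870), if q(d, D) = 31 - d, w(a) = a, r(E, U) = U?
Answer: 64947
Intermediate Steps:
q(437, w(-7)) - ((r(H, -3) - 9480) - 55870) = (31 - 1*437) - ((-3 - 9480) - 55870) = (31 - 437) - (-9483 - 55870) = -406 - 1*(-65353) = -406 + 65353 = 64947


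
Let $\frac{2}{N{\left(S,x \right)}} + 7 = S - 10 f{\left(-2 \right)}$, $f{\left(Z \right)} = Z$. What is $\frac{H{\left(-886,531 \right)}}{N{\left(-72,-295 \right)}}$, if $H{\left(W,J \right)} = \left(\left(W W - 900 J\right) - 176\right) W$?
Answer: $8021968040$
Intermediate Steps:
$N{\left(S,x \right)} = \frac{2}{13 + S}$ ($N{\left(S,x \right)} = \frac{2}{-7 + \left(S - -20\right)} = \frac{2}{-7 + \left(S + 20\right)} = \frac{2}{-7 + \left(20 + S\right)} = \frac{2}{13 + S}$)
$H{\left(W,J \right)} = W \left(-176 + W^{2} - 900 J\right)$ ($H{\left(W,J \right)} = \left(\left(W^{2} - 900 J\right) - 176\right) W = \left(-176 + W^{2} - 900 J\right) W = W \left(-176 + W^{2} - 900 J\right)$)
$\frac{H{\left(-886,531 \right)}}{N{\left(-72,-295 \right)}} = \frac{\left(-886\right) \left(-176 + \left(-886\right)^{2} - 477900\right)}{2 \frac{1}{13 - 72}} = \frac{\left(-886\right) \left(-176 + 784996 - 477900\right)}{2 \frac{1}{-59}} = \frac{\left(-886\right) 306920}{2 \left(- \frac{1}{59}\right)} = - \frac{271931120}{- \frac{2}{59}} = \left(-271931120\right) \left(- \frac{59}{2}\right) = 8021968040$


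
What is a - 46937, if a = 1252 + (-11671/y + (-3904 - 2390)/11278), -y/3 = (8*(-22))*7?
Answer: -86566592611/1894704 ≈ -45689.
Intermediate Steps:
y = 3696 (y = -3*8*(-22)*7 = -(-528)*7 = -3*(-1232) = 3696)
a = 2365129037/1894704 (a = 1252 + (-11671/3696 + (-3904 - 2390)/11278) = 1252 + (-11671*1/3696 - 6294*1/11278) = 1252 + (-1061/336 - 3147/5639) = 1252 - 7040371/1894704 = 2365129037/1894704 ≈ 1248.3)
a - 46937 = 2365129037/1894704 - 46937 = -86566592611/1894704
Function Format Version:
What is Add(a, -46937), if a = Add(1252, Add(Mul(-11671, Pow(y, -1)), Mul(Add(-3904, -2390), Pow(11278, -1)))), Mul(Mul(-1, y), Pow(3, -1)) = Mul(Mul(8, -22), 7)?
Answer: Rational(-86566592611, 1894704) ≈ -45689.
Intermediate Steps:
y = 3696 (y = Mul(-3, Mul(Mul(8, -22), 7)) = Mul(-3, Mul(-176, 7)) = Mul(-3, -1232) = 3696)
a = Rational(2365129037, 1894704) (a = Add(1252, Add(Mul(-11671, Pow(3696, -1)), Mul(Add(-3904, -2390), Pow(11278, -1)))) = Add(1252, Add(Mul(-11671, Rational(1, 3696)), Mul(-6294, Rational(1, 11278)))) = Add(1252, Add(Rational(-1061, 336), Rational(-3147, 5639))) = Add(1252, Rational(-7040371, 1894704)) = Rational(2365129037, 1894704) ≈ 1248.3)
Add(a, -46937) = Add(Rational(2365129037, 1894704), -46937) = Rational(-86566592611, 1894704)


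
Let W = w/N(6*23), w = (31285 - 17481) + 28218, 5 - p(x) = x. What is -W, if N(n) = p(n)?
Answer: 42022/133 ≈ 315.96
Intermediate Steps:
p(x) = 5 - x
N(n) = 5 - n
w = 42022 (w = 13804 + 28218 = 42022)
W = -42022/133 (W = 42022/(5 - 6*23) = 42022/(5 - 1*138) = 42022/(5 - 138) = 42022/(-133) = 42022*(-1/133) = -42022/133 ≈ -315.96)
-W = -1*(-42022/133) = 42022/133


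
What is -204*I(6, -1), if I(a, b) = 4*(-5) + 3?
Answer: 3468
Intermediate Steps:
I(a, b) = -17 (I(a, b) = -20 + 3 = -17)
-204*I(6, -1) = -204*(-17) = 3468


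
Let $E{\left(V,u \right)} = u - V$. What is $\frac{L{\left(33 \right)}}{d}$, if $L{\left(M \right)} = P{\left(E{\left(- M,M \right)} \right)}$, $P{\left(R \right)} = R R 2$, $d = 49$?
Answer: $\frac{8712}{49} \approx 177.8$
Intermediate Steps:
$P{\left(R \right)} = 2 R^{2}$ ($P{\left(R \right)} = R^{2} \cdot 2 = 2 R^{2}$)
$L{\left(M \right)} = 8 M^{2}$ ($L{\left(M \right)} = 2 \left(M - - M\right)^{2} = 2 \left(M + M\right)^{2} = 2 \left(2 M\right)^{2} = 2 \cdot 4 M^{2} = 8 M^{2}$)
$\frac{L{\left(33 \right)}}{d} = \frac{8 \cdot 33^{2}}{49} = 8 \cdot 1089 \cdot \frac{1}{49} = 8712 \cdot \frac{1}{49} = \frac{8712}{49}$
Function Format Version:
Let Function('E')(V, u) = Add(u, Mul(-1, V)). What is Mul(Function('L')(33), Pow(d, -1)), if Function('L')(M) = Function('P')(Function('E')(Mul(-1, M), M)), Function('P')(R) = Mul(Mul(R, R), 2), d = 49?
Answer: Rational(8712, 49) ≈ 177.80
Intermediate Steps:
Function('P')(R) = Mul(2, Pow(R, 2)) (Function('P')(R) = Mul(Pow(R, 2), 2) = Mul(2, Pow(R, 2)))
Function('L')(M) = Mul(8, Pow(M, 2)) (Function('L')(M) = Mul(2, Pow(Add(M, Mul(-1, Mul(-1, M))), 2)) = Mul(2, Pow(Add(M, M), 2)) = Mul(2, Pow(Mul(2, M), 2)) = Mul(2, Mul(4, Pow(M, 2))) = Mul(8, Pow(M, 2)))
Mul(Function('L')(33), Pow(d, -1)) = Mul(Mul(8, Pow(33, 2)), Pow(49, -1)) = Mul(Mul(8, 1089), Rational(1, 49)) = Mul(8712, Rational(1, 49)) = Rational(8712, 49)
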